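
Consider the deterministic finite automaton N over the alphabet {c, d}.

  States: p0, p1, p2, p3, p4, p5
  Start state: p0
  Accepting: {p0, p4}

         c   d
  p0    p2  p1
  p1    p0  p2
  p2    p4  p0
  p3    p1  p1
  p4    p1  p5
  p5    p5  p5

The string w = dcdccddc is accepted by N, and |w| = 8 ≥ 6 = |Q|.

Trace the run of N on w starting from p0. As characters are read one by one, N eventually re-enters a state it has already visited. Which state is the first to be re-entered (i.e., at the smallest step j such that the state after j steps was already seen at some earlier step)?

Run of N on w = d c d c c d d c:
  step 0: p0  (start)
  step 1: p1  (read d: p0→p1)
  step 2: p0  (read c: p1→p0)   ← first repeat (p0 seen earlier)
  step 3: p1  (read d: p0→p1)
  step 4: p0  (read c: p1→p0)
  step 5: p2  (read c: p0→p2)
  step 6: p0  (read d: p2→p0)
  step 7: p1  (read d: p0→p1)
  step 8: p0  (read c: p1→p0)

The earliest repeat is at step j = 2: N is in p0, which it already visited at step i = 0.
Since N has 6 states, any run of length ≥ 6 visits 6+1 states, so by pigeonhole some state repeats within the first 6 steps — that repeat gives the pumpable loop.

p0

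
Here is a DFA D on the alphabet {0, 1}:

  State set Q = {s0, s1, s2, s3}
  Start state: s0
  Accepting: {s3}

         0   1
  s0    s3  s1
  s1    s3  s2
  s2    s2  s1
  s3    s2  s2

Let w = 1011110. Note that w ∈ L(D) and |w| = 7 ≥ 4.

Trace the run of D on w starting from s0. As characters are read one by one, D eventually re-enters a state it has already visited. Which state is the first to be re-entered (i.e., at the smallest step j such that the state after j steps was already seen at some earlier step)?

Run of D on w = 1 0 1 1 1 1 0:
  step 0: s0  (start)
  step 1: s1  (read 1: s0→s1)
  step 2: s3  (read 0: s1→s3)
  step 3: s2  (read 1: s3→s2)
  step 4: s1  (read 1: s2→s1)   ← first repeat (s1 seen earlier)
  step 5: s2  (read 1: s1→s2)
  step 6: s1  (read 1: s2→s1)
  step 7: s3  (read 0: s1→s3)

The earliest repeat is at step j = 4: D is in s1, which it already visited at step i = 1.

s1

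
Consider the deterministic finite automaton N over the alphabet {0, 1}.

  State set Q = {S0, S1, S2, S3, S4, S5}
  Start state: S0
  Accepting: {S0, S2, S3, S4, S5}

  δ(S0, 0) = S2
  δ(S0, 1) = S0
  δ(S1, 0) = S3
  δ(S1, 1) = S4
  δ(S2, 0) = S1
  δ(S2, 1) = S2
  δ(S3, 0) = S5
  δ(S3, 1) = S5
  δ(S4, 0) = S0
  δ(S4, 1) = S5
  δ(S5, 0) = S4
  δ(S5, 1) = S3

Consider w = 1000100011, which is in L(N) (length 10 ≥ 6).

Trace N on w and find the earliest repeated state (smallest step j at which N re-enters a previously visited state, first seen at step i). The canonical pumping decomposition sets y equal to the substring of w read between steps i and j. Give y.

1

State sequence: S0 -1-> S0 -0-> S2 -0-> S1 -0-> S3 -1-> S5 -0-> S4 -0-> S0 -0-> S2 -1-> S2 -1-> S2
First repeat at step 1: S0 was already visited.

So i = 0, j = 1, giving x = w[0:0] = ε, y = w[0:1] = 1, z = w[1:10] = 000100011.
Check: |xy| = 1 ≤ 6 and |y| = 1 ≥ 1. Reading y takes N from S0 back to S0, so every xyⁱz is accepted.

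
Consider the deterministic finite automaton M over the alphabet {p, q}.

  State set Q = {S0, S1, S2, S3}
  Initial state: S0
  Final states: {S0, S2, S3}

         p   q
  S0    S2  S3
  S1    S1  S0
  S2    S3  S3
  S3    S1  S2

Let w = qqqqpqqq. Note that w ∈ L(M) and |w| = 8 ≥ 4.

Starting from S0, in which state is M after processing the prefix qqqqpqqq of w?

S2

Run of M on the first 8 characters of w = q q q q p q q q:
  step 0: S0  (start)
  step 1: S3  (read q: S0→S3)
  step 2: S2  (read q: S3→S2)
  step 3: S3  (read q: S2→S3)
  step 4: S2  (read q: S3→S2)
  step 5: S3  (read p: S2→S3)
  step 6: S2  (read q: S3→S2)
  step 7: S3  (read q: S2→S3)
  step 8: S2  (read q: S3→S2)

After reading 8 characters, M is in state S2.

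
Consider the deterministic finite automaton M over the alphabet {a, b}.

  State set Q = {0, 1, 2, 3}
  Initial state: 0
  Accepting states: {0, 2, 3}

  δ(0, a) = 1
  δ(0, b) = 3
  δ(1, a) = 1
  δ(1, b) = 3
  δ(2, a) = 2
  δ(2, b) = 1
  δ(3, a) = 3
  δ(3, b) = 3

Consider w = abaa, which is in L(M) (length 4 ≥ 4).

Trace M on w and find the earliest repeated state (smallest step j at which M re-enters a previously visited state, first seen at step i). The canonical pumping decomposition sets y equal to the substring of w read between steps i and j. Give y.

State sequence: 0 -a-> 1 -b-> 3 -a-> 3 -a-> 3
First repeat at step 3: 3 was already visited.

So i = 2, j = 3, giving x = w[0:2] = ab, y = w[2:3] = a, z = w[3:4] = a.
Check: |xy| = 3 ≤ 4 and |y| = 1 ≥ 1. Reading y takes M from 3 back to 3, so every xyⁱz is accepted.
The DFA has 4 states, so the proof of the pumping lemma guarantees a repeated state among the first 4+1 visited; the segment between the two visits is the pumpable y.

a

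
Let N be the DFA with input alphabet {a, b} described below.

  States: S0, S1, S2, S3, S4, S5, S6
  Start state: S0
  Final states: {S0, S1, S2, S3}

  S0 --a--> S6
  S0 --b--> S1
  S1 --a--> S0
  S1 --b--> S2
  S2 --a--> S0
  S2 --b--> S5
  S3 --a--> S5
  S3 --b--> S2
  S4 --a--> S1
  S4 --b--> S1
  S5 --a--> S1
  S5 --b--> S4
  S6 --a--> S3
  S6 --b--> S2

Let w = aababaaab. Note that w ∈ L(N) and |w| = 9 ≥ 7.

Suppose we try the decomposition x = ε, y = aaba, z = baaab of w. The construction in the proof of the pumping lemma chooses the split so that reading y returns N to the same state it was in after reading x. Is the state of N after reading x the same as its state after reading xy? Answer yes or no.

yes

Run of N on the first 4 characters of w = a a b a:
  step 0: S0  (start)
  step 1: S6  (read a: S0→S6)
  step 2: S3  (read a: S6→S3)
  step 3: S2  (read b: S3→S2)
  step 4: S0  (read a: S2→S0)

After x (step 0): S0. After xy (step 4): S0.
They match, so y = aaba drives N around a cycle from S0 back to itself; pumping y any number of times keeps N in S0 before reading z, and xyⁱz ∈ L(N) for every i ≥ 0.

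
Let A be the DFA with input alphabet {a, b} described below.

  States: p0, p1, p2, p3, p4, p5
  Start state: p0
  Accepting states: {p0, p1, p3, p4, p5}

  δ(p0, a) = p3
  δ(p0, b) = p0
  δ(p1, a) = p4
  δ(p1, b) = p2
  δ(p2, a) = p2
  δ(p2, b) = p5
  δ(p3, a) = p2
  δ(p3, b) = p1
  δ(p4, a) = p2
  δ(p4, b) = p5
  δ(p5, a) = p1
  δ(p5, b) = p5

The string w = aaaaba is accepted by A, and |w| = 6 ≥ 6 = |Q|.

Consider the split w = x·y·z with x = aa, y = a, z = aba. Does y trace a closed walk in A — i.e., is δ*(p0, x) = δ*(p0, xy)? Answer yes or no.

yes

Run of A on the first 3 characters of w = a a a:
  step 0: p0  (start)
  step 1: p3  (read a: p0→p3)
  step 2: p2  (read a: p3→p2)
  step 3: p2  (read a: p2→p2)

After x (step 2): p2. After xy (step 3): p2.
They match, so y = a drives A around a cycle from p2 back to itself; pumping y any number of times keeps A in p2 before reading z, and xyⁱz ∈ L(A) for every i ≥ 0.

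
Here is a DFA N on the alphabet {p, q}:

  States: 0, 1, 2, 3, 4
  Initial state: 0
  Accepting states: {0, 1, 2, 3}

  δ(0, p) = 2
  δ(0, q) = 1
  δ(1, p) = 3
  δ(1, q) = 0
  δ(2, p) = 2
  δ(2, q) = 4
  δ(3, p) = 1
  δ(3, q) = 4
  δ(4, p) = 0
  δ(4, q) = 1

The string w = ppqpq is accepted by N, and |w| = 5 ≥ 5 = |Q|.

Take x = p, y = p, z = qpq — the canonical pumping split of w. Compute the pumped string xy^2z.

xy^2z = p·p·p·qpq = pppqpq.
Reading y = p takes N from 2 back to 2, so after x·y·y the machine is still in 2, and z then leads to the accepting state 1. Hence pppqpq ∈ L(N).

pppqpq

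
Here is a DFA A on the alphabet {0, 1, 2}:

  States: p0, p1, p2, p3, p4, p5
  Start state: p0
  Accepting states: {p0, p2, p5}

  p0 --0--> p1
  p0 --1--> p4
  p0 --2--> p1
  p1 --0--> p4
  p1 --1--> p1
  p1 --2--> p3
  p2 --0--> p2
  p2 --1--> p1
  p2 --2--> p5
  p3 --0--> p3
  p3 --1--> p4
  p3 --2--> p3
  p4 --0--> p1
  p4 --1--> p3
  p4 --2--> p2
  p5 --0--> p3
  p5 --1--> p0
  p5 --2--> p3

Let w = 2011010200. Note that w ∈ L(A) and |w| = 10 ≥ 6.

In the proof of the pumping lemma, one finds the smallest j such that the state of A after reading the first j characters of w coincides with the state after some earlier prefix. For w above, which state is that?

State sequence: p0 -2-> p1 -0-> p4 -1-> p3 -1-> p4 -0-> p1 -1-> p1 -0-> p4 -2-> p2 -0-> p2 -0-> p2
First repeat at step 4: p4 was already visited.

The earliest repeat is at step j = 4: A is in p4, which it already visited at step i = 2.

p4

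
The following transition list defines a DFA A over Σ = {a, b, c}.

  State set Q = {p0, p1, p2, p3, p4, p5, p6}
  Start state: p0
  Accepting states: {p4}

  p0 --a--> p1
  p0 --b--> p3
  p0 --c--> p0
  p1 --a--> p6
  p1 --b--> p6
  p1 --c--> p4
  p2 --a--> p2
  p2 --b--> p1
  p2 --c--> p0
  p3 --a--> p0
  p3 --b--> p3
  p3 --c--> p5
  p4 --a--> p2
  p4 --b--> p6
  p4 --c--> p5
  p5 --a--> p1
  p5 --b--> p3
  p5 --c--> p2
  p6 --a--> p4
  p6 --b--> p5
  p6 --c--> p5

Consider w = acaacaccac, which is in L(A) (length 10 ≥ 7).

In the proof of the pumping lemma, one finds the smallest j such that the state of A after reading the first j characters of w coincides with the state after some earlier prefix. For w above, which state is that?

Run of A on w = a c a a c a c c a c:
  step 0: p0  (start)
  step 1: p1  (read a: p0→p1)
  step 2: p4  (read c: p1→p4)
  step 3: p2  (read a: p4→p2)
  step 4: p2  (read a: p2→p2)   ← first repeat (p2 seen earlier)
  step 5: p0  (read c: p2→p0)
  step 6: p1  (read a: p0→p1)
  step 7: p4  (read c: p1→p4)
  step 8: p5  (read c: p4→p5)
  step 9: p1  (read a: p5→p1)
  step 10: p4  (read c: p1→p4)

The earliest repeat is at step j = 4: A is in p2, which it already visited at step i = 3.
With |Q| = 7, pigeonhole forces a state repeat no later than step 7; the substring read between the first and second visits to that state can be pumped.

p2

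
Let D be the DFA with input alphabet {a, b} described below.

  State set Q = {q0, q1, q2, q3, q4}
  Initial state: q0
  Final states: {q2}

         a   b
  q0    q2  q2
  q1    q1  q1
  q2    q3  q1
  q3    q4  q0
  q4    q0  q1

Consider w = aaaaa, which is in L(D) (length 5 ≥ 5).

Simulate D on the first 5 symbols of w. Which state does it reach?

q2

Run of D on the first 5 characters of w = a a a a a:
  step 0: q0  (start)
  step 1: q2  (read a: q0→q2)
  step 2: q3  (read a: q2→q3)
  step 3: q4  (read a: q3→q4)
  step 4: q0  (read a: q4→q0)
  step 5: q2  (read a: q0→q2)

After reading 5 characters, D is in state q2.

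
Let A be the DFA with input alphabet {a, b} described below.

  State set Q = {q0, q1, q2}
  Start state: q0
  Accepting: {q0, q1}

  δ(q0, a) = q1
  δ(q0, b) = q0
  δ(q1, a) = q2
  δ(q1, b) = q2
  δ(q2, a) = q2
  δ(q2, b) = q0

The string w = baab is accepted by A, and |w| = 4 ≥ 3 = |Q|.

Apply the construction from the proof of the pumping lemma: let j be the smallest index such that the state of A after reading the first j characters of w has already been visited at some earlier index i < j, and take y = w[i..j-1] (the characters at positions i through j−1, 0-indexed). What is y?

Run of A on w = b a a b:
  step 0: q0  (start)
  step 1: q0  (read b: q0→q0)   ← first repeat (q0 seen earlier)
  step 2: q1  (read a: q0→q1)
  step 3: q2  (read a: q1→q2)
  step 4: q0  (read b: q2→q0)

So i = 0, j = 1, giving x = w[0:0] = ε, y = w[0:1] = b, z = w[1:4] = aab.
Check: |xy| = 1 ≤ 3 and |y| = 1 ≥ 1. Reading y takes A from q0 back to q0, so every xyⁱz is accepted.
The DFA has 3 states, so the proof of the pumping lemma guarantees a repeated state among the first 3+1 visited; the segment between the two visits is the pumpable y.

b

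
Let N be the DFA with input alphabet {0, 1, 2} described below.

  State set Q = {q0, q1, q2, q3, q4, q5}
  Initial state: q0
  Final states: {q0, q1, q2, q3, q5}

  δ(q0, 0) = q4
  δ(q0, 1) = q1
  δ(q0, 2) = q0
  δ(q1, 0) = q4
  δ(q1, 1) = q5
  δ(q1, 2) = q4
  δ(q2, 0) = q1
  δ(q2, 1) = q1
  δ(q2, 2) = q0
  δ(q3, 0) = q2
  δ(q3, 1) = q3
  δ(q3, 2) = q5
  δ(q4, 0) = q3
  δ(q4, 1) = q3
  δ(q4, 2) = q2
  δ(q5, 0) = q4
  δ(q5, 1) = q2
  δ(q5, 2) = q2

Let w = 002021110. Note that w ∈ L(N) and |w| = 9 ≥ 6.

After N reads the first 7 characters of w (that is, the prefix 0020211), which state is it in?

State sequence: q0 -0-> q4 -0-> q3 -2-> q5 -0-> q4 -2-> q2 -1-> q1 -1-> q5

After reading 7 characters, N is in state q5.
(This kind of state-tracing is the core of the pumping-lemma construction: with 6 states, pigeonhole forces a repeat within the first 6 steps.)

q5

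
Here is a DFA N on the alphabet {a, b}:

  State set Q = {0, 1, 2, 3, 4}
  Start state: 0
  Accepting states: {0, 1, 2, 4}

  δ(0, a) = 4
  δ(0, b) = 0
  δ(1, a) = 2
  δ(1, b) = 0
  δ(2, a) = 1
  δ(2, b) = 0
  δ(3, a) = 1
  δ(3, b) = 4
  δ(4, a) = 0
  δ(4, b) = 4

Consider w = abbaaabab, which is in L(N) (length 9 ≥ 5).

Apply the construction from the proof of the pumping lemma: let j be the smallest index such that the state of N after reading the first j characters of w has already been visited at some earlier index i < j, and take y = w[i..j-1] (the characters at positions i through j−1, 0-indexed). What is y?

b

State sequence: 0 -a-> 4 -b-> 4 -b-> 4 -a-> 0 -a-> 4 -a-> 0 -b-> 0 -a-> 4 -b-> 4
First repeat at step 2: 4 was already visited.

So i = 1, j = 2, giving x = w[0:1] = a, y = w[1:2] = b, z = w[2:9] = baaabab.
Check: |xy| = 2 ≤ 5 and |y| = 1 ≥ 1. Reading y takes N from 4 back to 4, so every xyⁱz is accepted.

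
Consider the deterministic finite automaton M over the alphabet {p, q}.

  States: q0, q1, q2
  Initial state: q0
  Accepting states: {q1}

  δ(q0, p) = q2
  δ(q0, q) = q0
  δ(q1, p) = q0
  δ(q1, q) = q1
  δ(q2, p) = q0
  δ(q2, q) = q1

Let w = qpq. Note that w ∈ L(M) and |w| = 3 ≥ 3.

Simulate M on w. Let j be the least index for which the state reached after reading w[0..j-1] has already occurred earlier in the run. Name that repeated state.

q0

Run of M on w = q p q:
  step 0: q0  (start)
  step 1: q0  (read q: q0→q0)   ← first repeat (q0 seen earlier)
  step 2: q2  (read p: q0→q2)
  step 3: q1  (read q: q2→q1)

The earliest repeat is at step j = 1: M is in q0, which it already visited at step i = 0.
With |Q| = 3, pigeonhole forces a state repeat no later than step 3; the substring read between the first and second visits to that state can be pumped.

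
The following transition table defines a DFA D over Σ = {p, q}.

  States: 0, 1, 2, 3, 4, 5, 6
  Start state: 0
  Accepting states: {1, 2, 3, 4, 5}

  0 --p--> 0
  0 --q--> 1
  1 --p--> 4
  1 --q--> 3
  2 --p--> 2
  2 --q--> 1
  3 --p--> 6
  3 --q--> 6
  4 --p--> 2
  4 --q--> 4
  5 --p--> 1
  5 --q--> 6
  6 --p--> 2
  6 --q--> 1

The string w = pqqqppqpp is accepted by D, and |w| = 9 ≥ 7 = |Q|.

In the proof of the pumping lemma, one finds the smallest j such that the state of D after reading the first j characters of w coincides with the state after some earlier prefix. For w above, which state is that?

Run of D on w = p q q q p p q p p:
  step 0: 0  (start)
  step 1: 0  (read p: 0→0)   ← first repeat (0 seen earlier)
  step 2: 1  (read q: 0→1)
  step 3: 3  (read q: 1→3)
  step 4: 6  (read q: 3→6)
  step 5: 2  (read p: 6→2)
  step 6: 2  (read p: 2→2)
  step 7: 1  (read q: 2→1)
  step 8: 4  (read p: 1→4)
  step 9: 2  (read p: 4→2)

The earliest repeat is at step j = 1: D is in 0, which it already visited at step i = 0.
The DFA has 7 states, so the proof of the pumping lemma guarantees a repeated state among the first 7+1 visited; the segment between the two visits is the pumpable y.

0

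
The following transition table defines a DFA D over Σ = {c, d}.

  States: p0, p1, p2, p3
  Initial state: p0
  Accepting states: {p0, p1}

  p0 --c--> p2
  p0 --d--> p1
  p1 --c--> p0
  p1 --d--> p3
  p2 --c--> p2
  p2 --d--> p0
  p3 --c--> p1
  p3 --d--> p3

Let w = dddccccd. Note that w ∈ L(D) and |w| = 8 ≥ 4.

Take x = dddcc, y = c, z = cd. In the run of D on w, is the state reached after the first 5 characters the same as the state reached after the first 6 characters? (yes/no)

no

Run of D on the first 6 characters of w = d d d c c c:
  step 0: p0  (start)
  step 1: p1  (read d: p0→p1)
  step 2: p3  (read d: p1→p3)
  step 3: p3  (read d: p3→p3)
  step 4: p1  (read c: p3→p1)
  step 5: p0  (read c: p1→p0)
  step 6: p2  (read c: p0→p2)

After x (step 5): p0. After xy (step 6): p2.
They differ (p0 ≠ p2), so y is not a cycle from the state after x; this split is not the one the pumping-lemma construction produces, and pumping y need not keep the string in L(D).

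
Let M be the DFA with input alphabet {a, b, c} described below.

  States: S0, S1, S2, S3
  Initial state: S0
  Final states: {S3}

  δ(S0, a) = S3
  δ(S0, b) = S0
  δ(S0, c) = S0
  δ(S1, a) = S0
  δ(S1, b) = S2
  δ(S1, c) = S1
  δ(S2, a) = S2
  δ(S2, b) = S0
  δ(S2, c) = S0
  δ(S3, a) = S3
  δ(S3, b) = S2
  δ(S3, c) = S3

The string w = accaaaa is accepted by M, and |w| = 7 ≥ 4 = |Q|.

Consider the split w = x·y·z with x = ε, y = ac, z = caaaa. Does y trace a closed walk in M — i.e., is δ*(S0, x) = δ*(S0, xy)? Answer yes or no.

Run of M on the first 2 characters of w = a c:
  step 0: S0  (start)
  step 1: S3  (read a: S0→S3)
  step 2: S3  (read c: S3→S3)

After x (step 0): S0. After xy (step 2): S3.
They differ (S0 ≠ S3), so y is not a cycle from the state after x; this split is not the one the pumping-lemma construction produces, and pumping y need not keep the string in L(M).

no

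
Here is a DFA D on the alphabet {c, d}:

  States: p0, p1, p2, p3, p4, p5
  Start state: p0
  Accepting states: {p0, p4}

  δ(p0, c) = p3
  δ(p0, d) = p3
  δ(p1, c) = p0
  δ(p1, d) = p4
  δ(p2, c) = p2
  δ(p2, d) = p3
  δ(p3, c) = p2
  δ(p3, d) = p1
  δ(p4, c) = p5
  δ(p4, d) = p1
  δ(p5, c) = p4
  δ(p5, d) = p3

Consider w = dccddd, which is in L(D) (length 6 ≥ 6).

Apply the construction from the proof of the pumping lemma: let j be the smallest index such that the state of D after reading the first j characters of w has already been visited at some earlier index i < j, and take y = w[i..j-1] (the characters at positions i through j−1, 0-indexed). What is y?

State sequence: p0 -d-> p3 -c-> p2 -c-> p2 -d-> p3 -d-> p1 -d-> p4
First repeat at step 3: p2 was already visited.

So i = 2, j = 3, giving x = w[0:2] = dc, y = w[2:3] = c, z = w[3:6] = ddd.
Check: |xy| = 3 ≤ 6 and |y| = 1 ≥ 1. Reading y takes D from p2 back to p2, so every xyⁱz is accepted.

c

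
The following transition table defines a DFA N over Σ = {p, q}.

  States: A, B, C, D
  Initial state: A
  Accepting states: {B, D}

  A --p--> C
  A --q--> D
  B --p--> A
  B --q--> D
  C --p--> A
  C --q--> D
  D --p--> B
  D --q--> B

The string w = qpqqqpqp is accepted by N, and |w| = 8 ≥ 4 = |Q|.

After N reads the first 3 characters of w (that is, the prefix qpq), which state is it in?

D

State sequence: A -q-> D -p-> B -q-> D

After reading 3 characters, N is in state D.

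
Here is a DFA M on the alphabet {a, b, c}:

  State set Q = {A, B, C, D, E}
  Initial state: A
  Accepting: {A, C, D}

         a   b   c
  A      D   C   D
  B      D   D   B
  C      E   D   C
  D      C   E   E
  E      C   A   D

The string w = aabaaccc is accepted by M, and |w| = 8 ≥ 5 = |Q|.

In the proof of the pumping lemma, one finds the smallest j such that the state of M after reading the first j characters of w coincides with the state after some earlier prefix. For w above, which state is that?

D

Run of M on w = a a b a a c c c:
  step 0: A  (start)
  step 1: D  (read a: A→D)
  step 2: C  (read a: D→C)
  step 3: D  (read b: C→D)   ← first repeat (D seen earlier)
  step 4: C  (read a: D→C)
  step 5: E  (read a: C→E)
  step 6: D  (read c: E→D)
  step 7: E  (read c: D→E)
  step 8: D  (read c: E→D)

The earliest repeat is at step j = 3: M is in D, which it already visited at step i = 1.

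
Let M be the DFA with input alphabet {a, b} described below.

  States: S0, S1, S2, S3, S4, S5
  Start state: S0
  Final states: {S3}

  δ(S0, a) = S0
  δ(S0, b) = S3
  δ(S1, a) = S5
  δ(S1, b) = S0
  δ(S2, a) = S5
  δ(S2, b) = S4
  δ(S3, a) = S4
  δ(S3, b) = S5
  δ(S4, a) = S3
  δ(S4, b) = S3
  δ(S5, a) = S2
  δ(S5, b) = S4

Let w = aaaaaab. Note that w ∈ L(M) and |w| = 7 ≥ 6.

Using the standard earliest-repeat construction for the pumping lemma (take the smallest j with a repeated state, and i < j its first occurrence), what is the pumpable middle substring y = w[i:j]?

Run of M on w = a a a a a a b:
  step 0: S0  (start)
  step 1: S0  (read a: S0→S0)   ← first repeat (S0 seen earlier)
  step 2: S0  (read a: S0→S0)
  step 3: S0  (read a: S0→S0)
  step 4: S0  (read a: S0→S0)
  step 5: S0  (read a: S0→S0)
  step 6: S0  (read a: S0→S0)
  step 7: S3  (read b: S0→S3)

So i = 0, j = 1, giving x = w[0:0] = ε, y = w[0:1] = a, z = w[1:7] = aaaaab.
Check: |xy| = 1 ≤ 6 and |y| = 1 ≥ 1. Reading y takes M from S0 back to S0, so every xyⁱz is accepted.
Since M has 6 states, any run of length ≥ 6 visits 6+1 states, so by pigeonhole some state repeats within the first 6 steps — that repeat gives the pumpable loop.

a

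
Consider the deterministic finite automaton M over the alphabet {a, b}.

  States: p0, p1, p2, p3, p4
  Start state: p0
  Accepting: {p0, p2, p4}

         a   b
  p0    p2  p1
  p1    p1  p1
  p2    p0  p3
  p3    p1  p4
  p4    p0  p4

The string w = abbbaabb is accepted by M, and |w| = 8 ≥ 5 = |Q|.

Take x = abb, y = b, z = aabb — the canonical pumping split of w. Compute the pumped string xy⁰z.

abbaabb

xy⁰z = xz = abb·aabb = abbaabb.
Reading y = b takes M from p4 back to p4, so after x the machine is still in p4, and z then leads to the accepting state p4. Hence abbaabb ∈ L(M).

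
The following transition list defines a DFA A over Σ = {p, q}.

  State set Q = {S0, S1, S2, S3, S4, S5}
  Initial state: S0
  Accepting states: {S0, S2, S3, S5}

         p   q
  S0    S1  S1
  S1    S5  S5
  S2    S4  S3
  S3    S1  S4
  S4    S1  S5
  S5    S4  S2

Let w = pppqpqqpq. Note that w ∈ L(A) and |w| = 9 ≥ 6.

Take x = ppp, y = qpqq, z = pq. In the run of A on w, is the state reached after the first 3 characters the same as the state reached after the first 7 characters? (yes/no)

State sequence: S0 -p-> S1 -p-> S5 -p-> S4 -q-> S5 -p-> S4 -q-> S5 -q-> S2

After x (step 3): S4. After xy (step 7): S2.
They differ (S4 ≠ S2), so y is not a cycle from the state after x; this split is not the one the pumping-lemma construction produces, and pumping y need not keep the string in L(A).

no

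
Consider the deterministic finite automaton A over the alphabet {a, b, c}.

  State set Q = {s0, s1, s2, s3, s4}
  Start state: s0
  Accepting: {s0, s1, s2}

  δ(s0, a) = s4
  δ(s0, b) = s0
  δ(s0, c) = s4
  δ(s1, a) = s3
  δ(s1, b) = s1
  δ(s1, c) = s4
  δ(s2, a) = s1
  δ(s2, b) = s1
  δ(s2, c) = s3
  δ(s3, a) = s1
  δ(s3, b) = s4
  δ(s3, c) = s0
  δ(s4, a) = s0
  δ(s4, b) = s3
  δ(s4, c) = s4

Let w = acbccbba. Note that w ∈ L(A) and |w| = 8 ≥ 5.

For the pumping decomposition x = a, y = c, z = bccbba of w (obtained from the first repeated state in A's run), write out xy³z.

xy^3z = a·c·c·c·bccbba = acccbccbba.
Reading y = c takes A from s4 back to s4, so after x·y·y·y the machine is still in s4, and z then leads to the accepting state s0. Hence acccbccbba ∈ L(A).

acccbccbba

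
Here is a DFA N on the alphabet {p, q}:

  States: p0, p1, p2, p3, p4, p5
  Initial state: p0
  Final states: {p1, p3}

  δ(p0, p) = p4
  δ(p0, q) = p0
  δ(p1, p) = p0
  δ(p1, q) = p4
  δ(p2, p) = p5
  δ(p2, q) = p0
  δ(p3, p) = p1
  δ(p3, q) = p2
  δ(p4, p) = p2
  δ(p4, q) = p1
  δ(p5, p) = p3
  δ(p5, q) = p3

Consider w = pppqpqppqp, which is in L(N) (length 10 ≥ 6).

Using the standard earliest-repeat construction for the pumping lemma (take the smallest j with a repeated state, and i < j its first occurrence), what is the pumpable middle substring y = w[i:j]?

State sequence: p0 -p-> p4 -p-> p2 -p-> p5 -q-> p3 -p-> p1 -q-> p4 -p-> p2 -p-> p5 -q-> p3 -p-> p1
First repeat at step 6: p4 was already visited.

So i = 1, j = 6, giving x = w[0:1] = p, y = w[1:6] = ppqpq, z = w[6:10] = ppqp.
Check: |xy| = 6 ≤ 6 and |y| = 5 ≥ 1. Reading y takes N from p4 back to p4, so every xyⁱz is accepted.
Since N has 6 states, any run of length ≥ 6 visits 6+1 states, so by pigeonhole some state repeats within the first 6 steps — that repeat gives the pumpable loop.

ppqpq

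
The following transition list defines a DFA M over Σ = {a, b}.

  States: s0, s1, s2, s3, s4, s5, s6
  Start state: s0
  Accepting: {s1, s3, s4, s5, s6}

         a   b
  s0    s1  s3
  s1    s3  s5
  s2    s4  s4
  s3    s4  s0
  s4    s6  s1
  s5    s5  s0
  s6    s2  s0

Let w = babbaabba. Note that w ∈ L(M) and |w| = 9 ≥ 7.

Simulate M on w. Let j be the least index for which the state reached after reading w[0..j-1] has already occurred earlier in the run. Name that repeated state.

s5

Run of M on w = b a b b a a b b a:
  step 0: s0  (start)
  step 1: s3  (read b: s0→s3)
  step 2: s4  (read a: s3→s4)
  step 3: s1  (read b: s4→s1)
  step 4: s5  (read b: s1→s5)
  step 5: s5  (read a: s5→s5)   ← first repeat (s5 seen earlier)
  step 6: s5  (read a: s5→s5)
  step 7: s0  (read b: s5→s0)
  step 8: s3  (read b: s0→s3)
  step 9: s4  (read a: s3→s4)

The earliest repeat is at step j = 5: M is in s5, which it already visited at step i = 4.
Pumping length from the standard proof: p = 7 (the number of states). The repeated state found above gives |xy| = j ≤ 7 and |y| = j − i ≥ 1.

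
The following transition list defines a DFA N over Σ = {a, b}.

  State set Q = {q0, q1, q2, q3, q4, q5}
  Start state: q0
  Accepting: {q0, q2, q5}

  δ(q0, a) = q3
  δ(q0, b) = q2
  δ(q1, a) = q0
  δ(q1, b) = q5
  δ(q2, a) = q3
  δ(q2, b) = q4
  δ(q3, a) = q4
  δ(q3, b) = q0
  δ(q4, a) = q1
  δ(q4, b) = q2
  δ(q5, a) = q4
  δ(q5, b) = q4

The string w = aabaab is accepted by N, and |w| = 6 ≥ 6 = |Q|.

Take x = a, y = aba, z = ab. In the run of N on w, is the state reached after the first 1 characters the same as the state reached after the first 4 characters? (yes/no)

Run of N on the first 4 characters of w = a a b a:
  step 0: q0  (start)
  step 1: q3  (read a: q0→q3)
  step 2: q4  (read a: q3→q4)
  step 3: q2  (read b: q4→q2)
  step 4: q3  (read a: q2→q3)

After x (step 1): q3. After xy (step 4): q3.
They match, so y = aba drives N around a cycle from q3 back to itself; pumping y any number of times keeps N in q3 before reading z, and xyⁱz ∈ L(N) for every i ≥ 0.

yes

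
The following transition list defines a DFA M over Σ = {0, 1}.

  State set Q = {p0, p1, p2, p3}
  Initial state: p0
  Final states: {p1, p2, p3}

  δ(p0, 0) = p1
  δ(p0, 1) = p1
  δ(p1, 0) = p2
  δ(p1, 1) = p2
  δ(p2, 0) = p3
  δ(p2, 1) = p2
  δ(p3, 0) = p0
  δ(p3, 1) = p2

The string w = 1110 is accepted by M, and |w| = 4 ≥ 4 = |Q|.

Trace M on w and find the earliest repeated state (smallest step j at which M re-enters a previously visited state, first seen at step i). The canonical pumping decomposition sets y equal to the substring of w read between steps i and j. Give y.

Run of M on w = 1 1 1 0:
  step 0: p0  (start)
  step 1: p1  (read 1: p0→p1)
  step 2: p2  (read 1: p1→p2)
  step 3: p2  (read 1: p2→p2)   ← first repeat (p2 seen earlier)
  step 4: p3  (read 0: p2→p3)

So i = 2, j = 3, giving x = w[0:2] = 11, y = w[2:3] = 1, z = w[3:4] = 0.
Check: |xy| = 3 ≤ 4 and |y| = 1 ≥ 1. Reading y takes M from p2 back to p2, so every xyⁱz is accepted.
With |Q| = 4, pigeonhole forces a state repeat no later than step 4; the substring read between the first and second visits to that state can be pumped.

1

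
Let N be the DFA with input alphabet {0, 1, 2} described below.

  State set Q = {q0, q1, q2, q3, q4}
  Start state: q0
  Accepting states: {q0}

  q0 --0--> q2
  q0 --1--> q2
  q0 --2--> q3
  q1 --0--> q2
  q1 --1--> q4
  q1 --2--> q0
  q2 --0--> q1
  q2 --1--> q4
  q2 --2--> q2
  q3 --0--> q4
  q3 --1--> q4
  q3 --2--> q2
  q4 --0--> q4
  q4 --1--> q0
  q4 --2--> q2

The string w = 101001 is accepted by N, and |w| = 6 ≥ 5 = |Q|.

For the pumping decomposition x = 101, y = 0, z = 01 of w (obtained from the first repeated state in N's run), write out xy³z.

10100001

xy^3z = 101·0·0·0·01 = 10100001.
Reading y = 0 takes N from q4 back to q4, so after x·y·y·y the machine is still in q4, and z then leads to the accepting state q0. Hence 10100001 ∈ L(N).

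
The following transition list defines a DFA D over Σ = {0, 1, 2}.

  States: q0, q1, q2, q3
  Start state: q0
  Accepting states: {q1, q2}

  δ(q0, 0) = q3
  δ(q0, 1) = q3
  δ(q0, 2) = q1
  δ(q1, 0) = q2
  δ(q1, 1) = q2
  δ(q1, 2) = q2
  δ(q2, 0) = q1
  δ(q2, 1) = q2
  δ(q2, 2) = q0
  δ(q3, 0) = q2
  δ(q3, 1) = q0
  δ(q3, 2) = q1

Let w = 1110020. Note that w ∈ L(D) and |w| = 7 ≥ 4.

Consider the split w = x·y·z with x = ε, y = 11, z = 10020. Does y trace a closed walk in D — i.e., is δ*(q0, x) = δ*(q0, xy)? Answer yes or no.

State sequence: q0 -1-> q3 -1-> q0

After x (step 0): q0. After xy (step 2): q0.
They match, so y = 11 drives D around a cycle from q0 back to itself; pumping y any number of times keeps D in q0 before reading z, and xyⁱz ∈ L(D) for every i ≥ 0.

yes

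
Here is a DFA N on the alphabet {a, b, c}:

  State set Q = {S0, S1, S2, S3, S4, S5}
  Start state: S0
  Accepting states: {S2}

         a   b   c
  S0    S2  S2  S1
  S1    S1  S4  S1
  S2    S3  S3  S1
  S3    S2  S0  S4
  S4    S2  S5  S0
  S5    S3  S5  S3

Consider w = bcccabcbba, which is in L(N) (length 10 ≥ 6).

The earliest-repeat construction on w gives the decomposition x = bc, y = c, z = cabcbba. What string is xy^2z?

bccccabcbba

xy^2z = bc·c·c·cabcbba = bccccabcbba.
Reading y = c takes N from S1 back to S1, so after x·y·y the machine is still in S1, and z then leads to the accepting state S2. Hence bccccabcbba ∈ L(N).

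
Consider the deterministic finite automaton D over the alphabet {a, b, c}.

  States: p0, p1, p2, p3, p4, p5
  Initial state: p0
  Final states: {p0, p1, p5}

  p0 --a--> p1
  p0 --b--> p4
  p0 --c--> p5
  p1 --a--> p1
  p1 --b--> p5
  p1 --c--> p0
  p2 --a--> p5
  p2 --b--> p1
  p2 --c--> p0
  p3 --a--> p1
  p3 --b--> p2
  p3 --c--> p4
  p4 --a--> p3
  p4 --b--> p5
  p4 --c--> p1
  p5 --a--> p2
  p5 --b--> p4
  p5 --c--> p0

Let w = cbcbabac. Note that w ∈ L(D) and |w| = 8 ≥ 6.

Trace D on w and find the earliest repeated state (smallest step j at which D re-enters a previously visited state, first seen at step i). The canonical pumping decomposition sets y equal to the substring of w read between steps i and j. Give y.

Run of D on w = c b c b a b a c:
  step 0: p0  (start)
  step 1: p5  (read c: p0→p5)
  step 2: p4  (read b: p5→p4)
  step 3: p1  (read c: p4→p1)
  step 4: p5  (read b: p1→p5)   ← first repeat (p5 seen earlier)
  step 5: p2  (read a: p5→p2)
  step 6: p1  (read b: p2→p1)
  step 7: p1  (read a: p1→p1)
  step 8: p0  (read c: p1→p0)

So i = 1, j = 4, giving x = w[0:1] = c, y = w[1:4] = bcb, z = w[4:8] = abac.
Check: |xy| = 4 ≤ 6 and |y| = 3 ≥ 1. Reading y takes D from p5 back to p5, so every xyⁱz is accepted.

bcb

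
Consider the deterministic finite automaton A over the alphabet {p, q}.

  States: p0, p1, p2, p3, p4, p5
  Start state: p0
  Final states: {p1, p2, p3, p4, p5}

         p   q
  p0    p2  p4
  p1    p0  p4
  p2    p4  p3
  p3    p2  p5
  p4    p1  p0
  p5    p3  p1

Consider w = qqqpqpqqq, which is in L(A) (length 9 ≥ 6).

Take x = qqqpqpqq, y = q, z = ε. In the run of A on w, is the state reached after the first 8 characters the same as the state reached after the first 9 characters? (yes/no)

State sequence: p0 -q-> p4 -q-> p0 -q-> p4 -p-> p1 -q-> p4 -p-> p1 -q-> p4 -q-> p0 -q-> p4

After x (step 8): p0. After xy (step 9): p4.
They differ (p0 ≠ p4), so y is not a cycle from the state after x; this split is not the one the pumping-lemma construction produces, and pumping y need not keep the string in L(A).

no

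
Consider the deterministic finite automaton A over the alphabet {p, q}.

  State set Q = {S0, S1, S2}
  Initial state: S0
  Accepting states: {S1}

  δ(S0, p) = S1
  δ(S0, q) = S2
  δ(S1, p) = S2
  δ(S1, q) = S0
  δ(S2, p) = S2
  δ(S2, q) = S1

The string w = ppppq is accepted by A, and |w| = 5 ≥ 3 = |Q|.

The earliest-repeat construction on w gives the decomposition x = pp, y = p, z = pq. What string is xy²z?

xy^2z = pp·p·p·pq = pppppq.
Reading y = p takes A from S2 back to S2, so after x·y·y the machine is still in S2, and z then leads to the accepting state S1. Hence pppppq ∈ L(A).

pppppq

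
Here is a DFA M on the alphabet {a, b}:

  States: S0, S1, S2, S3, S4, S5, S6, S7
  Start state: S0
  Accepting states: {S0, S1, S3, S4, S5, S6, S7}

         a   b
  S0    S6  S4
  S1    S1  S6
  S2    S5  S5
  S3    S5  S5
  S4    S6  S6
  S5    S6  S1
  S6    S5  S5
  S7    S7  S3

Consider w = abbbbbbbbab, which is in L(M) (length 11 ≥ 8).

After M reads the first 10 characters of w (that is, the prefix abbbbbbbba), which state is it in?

S1

State sequence: S0 -a-> S6 -b-> S5 -b-> S1 -b-> S6 -b-> S5 -b-> S1 -b-> S6 -b-> S5 -b-> S1 -a-> S1

After reading 10 characters, M is in state S1.
(This kind of state-tracing is the core of the pumping-lemma construction: with 8 states, pigeonhole forces a repeat within the first 8 steps.)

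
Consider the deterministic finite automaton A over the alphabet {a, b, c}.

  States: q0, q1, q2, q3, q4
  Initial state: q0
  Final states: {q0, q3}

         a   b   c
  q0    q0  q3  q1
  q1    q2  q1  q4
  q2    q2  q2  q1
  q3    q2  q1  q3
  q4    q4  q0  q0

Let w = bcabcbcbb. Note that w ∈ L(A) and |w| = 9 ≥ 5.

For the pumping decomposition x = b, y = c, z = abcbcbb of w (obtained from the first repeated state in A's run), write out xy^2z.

xy^2z = b·c·c·abcbcbb = bccabcbcbb.
Reading y = c takes A from q3 back to q3, so after x·y·y the machine is still in q3, and z then leads to the accepting state q3. Hence bccabcbcbb ∈ L(A).

bccabcbcbb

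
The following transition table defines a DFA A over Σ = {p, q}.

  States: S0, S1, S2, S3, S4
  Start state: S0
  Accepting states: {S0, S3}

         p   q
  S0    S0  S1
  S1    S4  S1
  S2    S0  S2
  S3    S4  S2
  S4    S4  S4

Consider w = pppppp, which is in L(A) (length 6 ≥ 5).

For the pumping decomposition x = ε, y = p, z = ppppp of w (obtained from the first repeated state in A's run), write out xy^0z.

xy⁰z = xz = ε·ppppp = ppppp.
Reading y = p takes A from S0 back to S0, so after x the machine is still in S0, and z then leads to the accepting state S0. Hence ppppp ∈ L(A).

ppppp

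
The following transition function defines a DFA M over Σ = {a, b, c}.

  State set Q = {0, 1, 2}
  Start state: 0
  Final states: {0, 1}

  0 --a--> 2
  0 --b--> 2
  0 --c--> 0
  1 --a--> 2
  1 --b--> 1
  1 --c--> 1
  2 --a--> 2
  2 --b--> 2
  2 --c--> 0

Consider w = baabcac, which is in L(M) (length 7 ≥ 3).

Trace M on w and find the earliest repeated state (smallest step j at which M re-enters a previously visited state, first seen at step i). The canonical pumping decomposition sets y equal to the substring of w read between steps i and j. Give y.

State sequence: 0 -b-> 2 -a-> 2 -a-> 2 -b-> 2 -c-> 0 -a-> 2 -c-> 0
First repeat at step 2: 2 was already visited.

So i = 1, j = 2, giving x = w[0:1] = b, y = w[1:2] = a, z = w[2:7] = abcac.
Check: |xy| = 2 ≤ 3 and |y| = 1 ≥ 1. Reading y takes M from 2 back to 2, so every xyⁱz is accepted.
With |Q| = 3, pigeonhole forces a state repeat no later than step 3; the substring read between the first and second visits to that state can be pumped.

a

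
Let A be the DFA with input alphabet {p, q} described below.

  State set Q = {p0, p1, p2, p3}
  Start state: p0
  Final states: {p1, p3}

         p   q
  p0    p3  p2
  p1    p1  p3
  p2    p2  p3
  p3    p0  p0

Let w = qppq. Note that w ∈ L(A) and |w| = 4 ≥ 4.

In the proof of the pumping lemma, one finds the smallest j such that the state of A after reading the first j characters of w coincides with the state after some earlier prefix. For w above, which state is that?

Run of A on w = q p p q:
  step 0: p0  (start)
  step 1: p2  (read q: p0→p2)
  step 2: p2  (read p: p2→p2)   ← first repeat (p2 seen earlier)
  step 3: p2  (read p: p2→p2)
  step 4: p3  (read q: p2→p3)

The earliest repeat is at step j = 2: A is in p2, which it already visited at step i = 1.
Pumping length from the standard proof: p = 4 (the number of states). The repeated state found above gives |xy| = j ≤ 4 and |y| = j − i ≥ 1.

p2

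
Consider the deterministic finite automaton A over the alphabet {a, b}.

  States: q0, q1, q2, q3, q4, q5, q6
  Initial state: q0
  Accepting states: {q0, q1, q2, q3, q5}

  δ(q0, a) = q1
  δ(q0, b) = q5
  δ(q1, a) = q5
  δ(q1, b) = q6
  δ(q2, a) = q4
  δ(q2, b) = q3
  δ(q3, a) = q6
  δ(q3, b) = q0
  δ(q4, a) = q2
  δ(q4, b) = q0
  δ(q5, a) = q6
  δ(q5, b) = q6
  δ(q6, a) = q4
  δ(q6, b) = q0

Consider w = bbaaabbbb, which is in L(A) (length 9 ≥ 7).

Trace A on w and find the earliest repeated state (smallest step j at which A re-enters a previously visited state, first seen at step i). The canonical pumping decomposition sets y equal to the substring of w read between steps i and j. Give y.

aa

State sequence: q0 -b-> q5 -b-> q6 -a-> q4 -a-> q2 -a-> q4 -b-> q0 -b-> q5 -b-> q6 -b-> q0
First repeat at step 5: q4 was already visited.

So i = 3, j = 5, giving x = w[0:3] = bba, y = w[3:5] = aa, z = w[5:9] = bbbb.
Check: |xy| = 5 ≤ 7 and |y| = 2 ≥ 1. Reading y takes A from q4 back to q4, so every xyⁱz is accepted.
Since A has 7 states, any run of length ≥ 7 visits 7+1 states, so by pigeonhole some state repeats within the first 7 steps — that repeat gives the pumpable loop.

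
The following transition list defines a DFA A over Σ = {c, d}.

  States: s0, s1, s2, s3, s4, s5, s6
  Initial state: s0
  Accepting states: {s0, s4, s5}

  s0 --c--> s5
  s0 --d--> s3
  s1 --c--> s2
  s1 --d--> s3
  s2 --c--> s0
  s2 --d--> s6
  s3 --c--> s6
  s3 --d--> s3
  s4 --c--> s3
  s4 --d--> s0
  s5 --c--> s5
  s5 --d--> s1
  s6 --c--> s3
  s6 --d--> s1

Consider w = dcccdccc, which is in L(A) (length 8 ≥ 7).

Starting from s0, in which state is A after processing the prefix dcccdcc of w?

State sequence: s0 -d-> s3 -c-> s6 -c-> s3 -c-> s6 -d-> s1 -c-> s2 -c-> s0

After reading 7 characters, A is in state s0.

s0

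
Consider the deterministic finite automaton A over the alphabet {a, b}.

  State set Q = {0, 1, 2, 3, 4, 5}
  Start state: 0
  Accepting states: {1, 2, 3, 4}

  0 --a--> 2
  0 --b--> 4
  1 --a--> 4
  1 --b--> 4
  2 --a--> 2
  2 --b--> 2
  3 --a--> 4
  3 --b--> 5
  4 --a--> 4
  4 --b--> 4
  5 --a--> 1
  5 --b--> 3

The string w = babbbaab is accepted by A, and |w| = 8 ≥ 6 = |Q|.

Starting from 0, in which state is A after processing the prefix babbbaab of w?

State sequence: 0 -b-> 4 -a-> 4 -b-> 4 -b-> 4 -b-> 4 -a-> 4 -a-> 4 -b-> 4

After reading 8 characters, A is in state 4.

4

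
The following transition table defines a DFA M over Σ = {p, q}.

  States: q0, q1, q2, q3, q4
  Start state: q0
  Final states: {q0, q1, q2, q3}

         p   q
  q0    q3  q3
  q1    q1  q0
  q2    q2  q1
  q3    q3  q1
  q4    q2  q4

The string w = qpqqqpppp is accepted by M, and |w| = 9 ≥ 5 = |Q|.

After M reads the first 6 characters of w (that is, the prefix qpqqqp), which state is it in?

Run of M on the first 6 characters of w = q p q q q p:
  step 0: q0  (start)
  step 1: q3  (read q: q0→q3)
  step 2: q3  (read p: q3→q3)
  step 3: q1  (read q: q3→q1)
  step 4: q0  (read q: q1→q0)
  step 5: q3  (read q: q0→q3)
  step 6: q3  (read p: q3→q3)

After reading 6 characters, M is in state q3.
(This kind of state-tracing is the core of the pumping-lemma construction: with 5 states, pigeonhole forces a repeat within the first 5 steps.)

q3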